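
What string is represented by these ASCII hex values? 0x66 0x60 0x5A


Codes (hex): 0x66 0x60 0x5A
Per-code ASCII lookup:
  0x66 = 102  (range 97-122: lowercase, 102 - 97 = 5) → 'f'
  0x60 = 96  (special character) → '`'
  0x5A = 90  (range 65-90: uppercase, 90 - 65 = 25) → 'Z'
= 'f`Z'


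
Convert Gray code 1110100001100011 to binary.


Gray code: 1110100001100011
MSB stays the same: 1
Each subsequent bit = prev_binary XOR current_gray:
  B[1] = 1 XOR 1 = 0
  B[2] = 0 XOR 1 = 1
  B[3] = 1 XOR 0 = 1
  B[4] = 1 XOR 1 = 0
  B[5] = 0 XOR 0 = 0
  B[6] = 0 XOR 0 = 0
  B[7] = 0 XOR 0 = 0
  B[8] = 0 XOR 0 = 0
  B[9] = 0 XOR 1 = 1
  B[10] = 1 XOR 1 = 0
  B[11] = 0 XOR 0 = 0
  B[12] = 0 XOR 0 = 0
  B[13] = 0 XOR 0 = 0
  B[14] = 0 XOR 1 = 1
  B[15] = 1 XOR 1 = 0
= 1011000001000010 (45122 decimal)


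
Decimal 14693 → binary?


Divide by 2 repeatedly:
14693 ÷ 2 = 7346 remainder 1
7346 ÷ 2 = 3673 remainder 0
3673 ÷ 2 = 1836 remainder 1
1836 ÷ 2 = 918 remainder 0
918 ÷ 2 = 459 remainder 0
459 ÷ 2 = 229 remainder 1
229 ÷ 2 = 114 remainder 1
114 ÷ 2 = 57 remainder 0
57 ÷ 2 = 28 remainder 1
28 ÷ 2 = 14 remainder 0
14 ÷ 2 = 7 remainder 0
7 ÷ 2 = 3 remainder 1
3 ÷ 2 = 1 remainder 1
1 ÷ 2 = 0 remainder 1
Reading remainders bottom-up:
= 11100101100101


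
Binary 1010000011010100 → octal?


Group into 3-bit groups: 001010000011010100
  001 = 1
  010 = 2
  000 = 0
  011 = 3
  010 = 2
  100 = 4
= 0o120324


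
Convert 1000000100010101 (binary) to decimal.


Positional values:
Bit 0: 1 × 2^0 = 1
Bit 2: 1 × 2^2 = 4
Bit 4: 1 × 2^4 = 16
Bit 8: 1 × 2^8 = 256
Bit 15: 1 × 2^15 = 32768
Sum = 1 + 4 + 16 + 256 + 32768
= 33045


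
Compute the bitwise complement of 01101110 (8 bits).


Original: 01101110
Invert all bits:
  bit 0: 0 → 1
  bit 1: 1 → 0
  bit 2: 1 → 0
  bit 3: 0 → 1
  bit 4: 1 → 0
  bit 5: 1 → 0
  bit 6: 1 → 0
  bit 7: 0 → 1
= 10010001


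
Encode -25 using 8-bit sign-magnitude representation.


Sign bit: 1 (negative)
Magnitude: 25 = 0011001
= 10011001


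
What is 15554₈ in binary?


Each octal digit → 3 binary bits:
  1 = 001
  5 = 101
  5 = 101
  5 = 101
  4 = 100
Concatenate: 001 101 101 101 100
= 001101101101100


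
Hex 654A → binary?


Each hex digit → 4 binary bits:
  6 = 0110
  5 = 0101
  4 = 0100
  A = 1010
Concatenate: 0110 0101 0100 1010
= 0110010101001010


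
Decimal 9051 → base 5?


Divide by 5 repeatedly:
9051 ÷ 5 = 1810 remainder 1
1810 ÷ 5 = 362 remainder 0
362 ÷ 5 = 72 remainder 2
72 ÷ 5 = 14 remainder 2
14 ÷ 5 = 2 remainder 4
2 ÷ 5 = 0 remainder 2
Reading remainders bottom-up:
= 242201


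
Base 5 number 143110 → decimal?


Positional values (base 5):
  0 × 5^0 = 0 × 1 = 0
  1 × 5^1 = 1 × 5 = 5
  1 × 5^2 = 1 × 25 = 25
  3 × 5^3 = 3 × 125 = 375
  4 × 5^4 = 4 × 625 = 2500
  1 × 5^5 = 1 × 3125 = 3125
Sum = 0 + 5 + 25 + 375 + 2500 + 3125
= 6030


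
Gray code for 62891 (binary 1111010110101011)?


Binary: 1111010110101011
Gray code: G = B XOR (B >> 1)
B >> 1 = 0111101011010101
1111010110101011 XOR 0111101011010101:
  1 XOR 0 = 1
  1 XOR 1 = 0
  1 XOR 1 = 0
  1 XOR 1 = 0
  0 XOR 1 = 1
  1 XOR 0 = 1
  0 XOR 1 = 1
  1 XOR 0 = 1
  1 XOR 1 = 0
  0 XOR 1 = 1
  1 XOR 0 = 1
  0 XOR 1 = 1
  1 XOR 0 = 1
  0 XOR 1 = 1
  1 XOR 0 = 1
  1 XOR 1 = 0
= 1000111101111110


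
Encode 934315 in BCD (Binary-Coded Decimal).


Each digit → 4-bit binary:
  9 → 1001
  3 → 0011
  4 → 0100
  3 → 0011
  1 → 0001
  5 → 0101
= 1001 0011 0100 0011 0001 0101


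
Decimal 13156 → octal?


Divide by 8 repeatedly:
13156 ÷ 8 = 1644 remainder 4
1644 ÷ 8 = 205 remainder 4
205 ÷ 8 = 25 remainder 5
25 ÷ 8 = 3 remainder 1
3 ÷ 8 = 0 remainder 3
Reading remainders bottom-up:
= 0o31544


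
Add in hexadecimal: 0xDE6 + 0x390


Align and add column by column (LSB to MSB, each column mod 16 with carry):
  0DE6
+ 0390
  ----
  col 0: 6(6) + 0(0) + 0 (carry in) = 6 → 6(6), carry out 0
  col 1: E(14) + 9(9) + 0 (carry in) = 23 → 7(7), carry out 1
  col 2: D(13) + 3(3) + 1 (carry in) = 17 → 1(1), carry out 1
  col 3: 0(0) + 0(0) + 1 (carry in) = 1 → 1(1), carry out 0
Reading digits MSB→LSB: 1176
Strip leading zeros: 1176
= 0x1176


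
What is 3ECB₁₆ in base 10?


Positional values:
Position 0: B × 16^0 = 11 × 1 = 11
Position 1: C × 16^1 = 12 × 16 = 192
Position 2: E × 16^2 = 14 × 256 = 3584
Position 3: 3 × 16^3 = 3 × 4096 = 12288
Sum = 11 + 192 + 3584 + 12288
= 16075


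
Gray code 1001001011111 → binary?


Gray code: 1001001011111
MSB stays the same: 1
Each subsequent bit = prev_binary XOR current_gray:
  B[1] = 1 XOR 0 = 1
  B[2] = 1 XOR 0 = 1
  B[3] = 1 XOR 1 = 0
  B[4] = 0 XOR 0 = 0
  B[5] = 0 XOR 0 = 0
  B[6] = 0 XOR 1 = 1
  B[7] = 1 XOR 0 = 1
  B[8] = 1 XOR 1 = 0
  B[9] = 0 XOR 1 = 1
  B[10] = 1 XOR 1 = 0
  B[11] = 0 XOR 1 = 1
  B[12] = 1 XOR 1 = 0
= 1110001101010 (7274 decimal)


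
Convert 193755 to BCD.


Each digit → 4-bit binary:
  1 → 0001
  9 → 1001
  3 → 0011
  7 → 0111
  5 → 0101
  5 → 0101
= 0001 1001 0011 0111 0101 0101


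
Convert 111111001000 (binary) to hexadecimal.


Group into 4-bit nibbles: 111111001000
  1111 = F
  1100 = C
  1000 = 8
= 0xFC8


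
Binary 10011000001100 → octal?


Group into 3-bit groups: 010011000001100
  010 = 2
  011 = 3
  000 = 0
  001 = 1
  100 = 4
= 0o23014


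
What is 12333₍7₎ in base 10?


Positional values (base 7):
  3 × 7^0 = 3 × 1 = 3
  3 × 7^1 = 3 × 7 = 21
  3 × 7^2 = 3 × 49 = 147
  2 × 7^3 = 2 × 343 = 686
  1 × 7^4 = 1 × 2401 = 2401
Sum = 3 + 21 + 147 + 686 + 2401
= 3258


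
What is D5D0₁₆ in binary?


Each hex digit → 4 binary bits:
  D = 1101
  5 = 0101
  D = 1101
  0 = 0000
Concatenate: 1101 0101 1101 0000
= 1101010111010000


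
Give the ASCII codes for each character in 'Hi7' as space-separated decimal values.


String: 'Hi7'  (3 characters)
Per-character ASCII lookup:
  'H': uppercase starts at 65: 'H' = 65 + 7 = 72
  'i': lowercase starts at 97: 'i' = 97 + 8 = 105
  '7': digits start at 48: '7' = 48 + 7 = 55
= 72 105 55


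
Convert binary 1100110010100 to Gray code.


Binary: 1100110010100
Gray code: G = B XOR (B >> 1)
B >> 1 = 0110011001010
1100110010100 XOR 0110011001010:
  1 XOR 0 = 1
  1 XOR 1 = 0
  0 XOR 1 = 1
  0 XOR 0 = 0
  1 XOR 0 = 1
  1 XOR 1 = 0
  0 XOR 1 = 1
  0 XOR 0 = 0
  1 XOR 0 = 1
  0 XOR 1 = 1
  1 XOR 0 = 1
  0 XOR 1 = 1
  0 XOR 0 = 0
= 1010101011110


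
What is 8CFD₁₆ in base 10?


Positional values:
Position 0: D × 16^0 = 13 × 1 = 13
Position 1: F × 16^1 = 15 × 16 = 240
Position 2: C × 16^2 = 12 × 256 = 3072
Position 3: 8 × 16^3 = 8 × 4096 = 32768
Sum = 13 + 240 + 3072 + 32768
= 36093


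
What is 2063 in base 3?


Divide by 3 repeatedly:
2063 ÷ 3 = 687 remainder 2
687 ÷ 3 = 229 remainder 0
229 ÷ 3 = 76 remainder 1
76 ÷ 3 = 25 remainder 1
25 ÷ 3 = 8 remainder 1
8 ÷ 3 = 2 remainder 2
2 ÷ 3 = 0 remainder 2
Reading remainders bottom-up:
= 2211102


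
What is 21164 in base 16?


Divide by 16 repeatedly:
21164 ÷ 16 = 1322 remainder 12 (C)
1322 ÷ 16 = 82 remainder 10 (A)
82 ÷ 16 = 5 remainder 2 (2)
5 ÷ 16 = 0 remainder 5 (5)
Reading remainders bottom-up:
= 0x52AC


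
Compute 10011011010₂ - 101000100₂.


Align and subtract column by column (LSB to MSB, borrowing when needed):
  10011011010
- 00101000100
  -----------
  col 0: (0 - 0 borrow-in) - 0 → 0 - 0 = 0, borrow out 0
  col 1: (1 - 0 borrow-in) - 0 → 1 - 0 = 1, borrow out 0
  col 2: (0 - 0 borrow-in) - 1 → borrow from next column: (0+2) - 1 = 1, borrow out 1
  col 3: (1 - 1 borrow-in) - 0 → 0 - 0 = 0, borrow out 0
  col 4: (1 - 0 borrow-in) - 0 → 1 - 0 = 1, borrow out 0
  col 5: (0 - 0 borrow-in) - 0 → 0 - 0 = 0, borrow out 0
  col 6: (1 - 0 borrow-in) - 1 → 1 - 1 = 0, borrow out 0
  col 7: (1 - 0 borrow-in) - 0 → 1 - 0 = 1, borrow out 0
  col 8: (0 - 0 borrow-in) - 1 → borrow from next column: (0+2) - 1 = 1, borrow out 1
  col 9: (0 - 1 borrow-in) - 0 → borrow from next column: (-1+2) - 0 = 1, borrow out 1
  col 10: (1 - 1 borrow-in) - 0 → 0 - 0 = 0, borrow out 0
Reading bits MSB→LSB: 01110010110
Strip leading zeros: 1110010110
= 1110010110


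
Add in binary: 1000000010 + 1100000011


Align and add column by column (LSB to MSB, carry propagating):
  01000000010
+ 01100000011
  -----------
  col 0: 0 + 1 + 0 (carry in) = 1 → bit 1, carry out 0
  col 1: 1 + 1 + 0 (carry in) = 2 → bit 0, carry out 1
  col 2: 0 + 0 + 1 (carry in) = 1 → bit 1, carry out 0
  col 3: 0 + 0 + 0 (carry in) = 0 → bit 0, carry out 0
  col 4: 0 + 0 + 0 (carry in) = 0 → bit 0, carry out 0
  col 5: 0 + 0 + 0 (carry in) = 0 → bit 0, carry out 0
  col 6: 0 + 0 + 0 (carry in) = 0 → bit 0, carry out 0
  col 7: 0 + 0 + 0 (carry in) = 0 → bit 0, carry out 0
  col 8: 0 + 1 + 0 (carry in) = 1 → bit 1, carry out 0
  col 9: 1 + 1 + 0 (carry in) = 2 → bit 0, carry out 1
  col 10: 0 + 0 + 1 (carry in) = 1 → bit 1, carry out 0
Reading bits MSB→LSB: 10100000101
Strip leading zeros: 10100000101
= 10100000101


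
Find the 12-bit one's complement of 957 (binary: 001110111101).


Original: 001110111101
Invert all bits:
  bit 0: 0 → 1
  bit 1: 0 → 1
  bit 2: 1 → 0
  bit 3: 1 → 0
  bit 4: 1 → 0
  bit 5: 0 → 1
  bit 6: 1 → 0
  bit 7: 1 → 0
  bit 8: 1 → 0
  bit 9: 1 → 0
  bit 10: 0 → 1
  bit 11: 1 → 0
= 110001000010


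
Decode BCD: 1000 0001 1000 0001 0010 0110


Each 4-bit group → digit:
  1000 → 8
  0001 → 1
  1000 → 8
  0001 → 1
  0010 → 2
  0110 → 6
= 818126


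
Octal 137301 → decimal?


Positional values:
Position 0: 1 × 8^0 = 1
Position 1: 0 × 8^1 = 0
Position 2: 3 × 8^2 = 192
Position 3: 7 × 8^3 = 3584
Position 4: 3 × 8^4 = 12288
Position 5: 1 × 8^5 = 32768
Sum = 1 + 0 + 192 + 3584 + 12288 + 32768
= 48833


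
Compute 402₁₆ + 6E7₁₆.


Align and add column by column (LSB to MSB, each column mod 16 with carry):
  0402
+ 06E7
  ----
  col 0: 2(2) + 7(7) + 0 (carry in) = 9 → 9(9), carry out 0
  col 1: 0(0) + E(14) + 0 (carry in) = 14 → E(14), carry out 0
  col 2: 4(4) + 6(6) + 0 (carry in) = 10 → A(10), carry out 0
  col 3: 0(0) + 0(0) + 0 (carry in) = 0 → 0(0), carry out 0
Reading digits MSB→LSB: 0AE9
Strip leading zeros: AE9
= 0xAE9


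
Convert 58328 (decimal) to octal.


Divide by 8 repeatedly:
58328 ÷ 8 = 7291 remainder 0
7291 ÷ 8 = 911 remainder 3
911 ÷ 8 = 113 remainder 7
113 ÷ 8 = 14 remainder 1
14 ÷ 8 = 1 remainder 6
1 ÷ 8 = 0 remainder 1
Reading remainders bottom-up:
= 0o161730


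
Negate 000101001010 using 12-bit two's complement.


Original: 000101001010
Step 1 - Invert all bits: 111010110101
Step 2 - Add 1: 111010110101 + 1
= 111010110110 (represents -330)


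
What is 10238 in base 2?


Divide by 2 repeatedly:
10238 ÷ 2 = 5119 remainder 0
5119 ÷ 2 = 2559 remainder 1
2559 ÷ 2 = 1279 remainder 1
1279 ÷ 2 = 639 remainder 1
639 ÷ 2 = 319 remainder 1
319 ÷ 2 = 159 remainder 1
159 ÷ 2 = 79 remainder 1
79 ÷ 2 = 39 remainder 1
39 ÷ 2 = 19 remainder 1
19 ÷ 2 = 9 remainder 1
9 ÷ 2 = 4 remainder 1
4 ÷ 2 = 2 remainder 0
2 ÷ 2 = 1 remainder 0
1 ÷ 2 = 0 remainder 1
Reading remainders bottom-up:
= 10011111111110


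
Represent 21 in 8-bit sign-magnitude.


Sign bit: 0 (positive)
Magnitude: 21 = 0010101
= 00010101


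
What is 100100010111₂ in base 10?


Positional values:
Bit 0: 1 × 2^0 = 1
Bit 1: 1 × 2^1 = 2
Bit 2: 1 × 2^2 = 4
Bit 4: 1 × 2^4 = 16
Bit 8: 1 × 2^8 = 256
Bit 11: 1 × 2^11 = 2048
Sum = 1 + 2 + 4 + 16 + 256 + 2048
= 2327


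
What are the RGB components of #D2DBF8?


Hex: #D2DBF8
R = D2₁₆ = 210
G = DB₁₆ = 219
B = F8₁₆ = 248
= RGB(210, 219, 248)


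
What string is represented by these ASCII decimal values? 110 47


Codes (decimal): 110 47
Per-code ASCII lookup:
  110  (range 97-122: lowercase, 110 - 97 = 13) → 'n'
  47  (special character) → '/'
= 'n/'


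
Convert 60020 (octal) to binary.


Each octal digit → 3 binary bits:
  6 = 110
  0 = 000
  0 = 000
  2 = 010
  0 = 000
Concatenate: 110 000 000 010 000
= 110000000010000


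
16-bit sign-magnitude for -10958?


Sign bit: 1 (negative)
Magnitude: 10958 = 010101011001110
= 1010101011001110


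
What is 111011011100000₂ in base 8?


Group into 3-bit groups: 111011011100000
  111 = 7
  011 = 3
  011 = 3
  100 = 4
  000 = 0
= 0o73340


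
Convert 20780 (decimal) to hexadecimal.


Divide by 16 repeatedly:
20780 ÷ 16 = 1298 remainder 12 (C)
1298 ÷ 16 = 81 remainder 2 (2)
81 ÷ 16 = 5 remainder 1 (1)
5 ÷ 16 = 0 remainder 5 (5)
Reading remainders bottom-up:
= 0x512C


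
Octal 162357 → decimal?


Positional values:
Position 0: 7 × 8^0 = 7
Position 1: 5 × 8^1 = 40
Position 2: 3 × 8^2 = 192
Position 3: 2 × 8^3 = 1024
Position 4: 6 × 8^4 = 24576
Position 5: 1 × 8^5 = 32768
Sum = 7 + 40 + 192 + 1024 + 24576 + 32768
= 58607


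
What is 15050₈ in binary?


Each octal digit → 3 binary bits:
  1 = 001
  5 = 101
  0 = 000
  5 = 101
  0 = 000
Concatenate: 001 101 000 101 000
= 001101000101000


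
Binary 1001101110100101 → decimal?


Positional values:
Bit 0: 1 × 2^0 = 1
Bit 2: 1 × 2^2 = 4
Bit 5: 1 × 2^5 = 32
Bit 7: 1 × 2^7 = 128
Bit 8: 1 × 2^8 = 256
Bit 9: 1 × 2^9 = 512
Bit 11: 1 × 2^11 = 2048
Bit 12: 1 × 2^12 = 4096
Bit 15: 1 × 2^15 = 32768
Sum = 1 + 4 + 32 + 128 + 256 + 512 + 2048 + 4096 + 32768
= 39845


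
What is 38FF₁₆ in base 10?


Positional values:
Position 0: F × 16^0 = 15 × 1 = 15
Position 1: F × 16^1 = 15 × 16 = 240
Position 2: 8 × 16^2 = 8 × 256 = 2048
Position 3: 3 × 16^3 = 3 × 4096 = 12288
Sum = 15 + 240 + 2048 + 12288
= 14591


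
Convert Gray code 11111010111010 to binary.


Gray code: 11111010111010
MSB stays the same: 1
Each subsequent bit = prev_binary XOR current_gray:
  B[1] = 1 XOR 1 = 0
  B[2] = 0 XOR 1 = 1
  B[3] = 1 XOR 1 = 0
  B[4] = 0 XOR 1 = 1
  B[5] = 1 XOR 0 = 1
  B[6] = 1 XOR 1 = 0
  B[7] = 0 XOR 0 = 0
  B[8] = 0 XOR 1 = 1
  B[9] = 1 XOR 1 = 0
  B[10] = 0 XOR 1 = 1
  B[11] = 1 XOR 0 = 1
  B[12] = 1 XOR 1 = 0
  B[13] = 0 XOR 0 = 0
= 10101100101100 (11052 decimal)


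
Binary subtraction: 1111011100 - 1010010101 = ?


Align and subtract column by column (LSB to MSB, borrowing when needed):
  1111011100
- 1010010101
  ----------
  col 0: (0 - 0 borrow-in) - 1 → borrow from next column: (0+2) - 1 = 1, borrow out 1
  col 1: (0 - 1 borrow-in) - 0 → borrow from next column: (-1+2) - 0 = 1, borrow out 1
  col 2: (1 - 1 borrow-in) - 1 → borrow from next column: (0+2) - 1 = 1, borrow out 1
  col 3: (1 - 1 borrow-in) - 0 → 0 - 0 = 0, borrow out 0
  col 4: (1 - 0 borrow-in) - 1 → 1 - 1 = 0, borrow out 0
  col 5: (0 - 0 borrow-in) - 0 → 0 - 0 = 0, borrow out 0
  col 6: (1 - 0 borrow-in) - 0 → 1 - 0 = 1, borrow out 0
  col 7: (1 - 0 borrow-in) - 1 → 1 - 1 = 0, borrow out 0
  col 8: (1 - 0 borrow-in) - 0 → 1 - 0 = 1, borrow out 0
  col 9: (1 - 0 borrow-in) - 1 → 1 - 1 = 0, borrow out 0
Reading bits MSB→LSB: 0101000111
Strip leading zeros: 101000111
= 101000111


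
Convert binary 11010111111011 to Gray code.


Binary: 11010111111011
Gray code: G = B XOR (B >> 1)
B >> 1 = 01101011111101
11010111111011 XOR 01101011111101:
  1 XOR 0 = 1
  1 XOR 1 = 0
  0 XOR 1 = 1
  1 XOR 0 = 1
  0 XOR 1 = 1
  1 XOR 0 = 1
  1 XOR 1 = 0
  1 XOR 1 = 0
  1 XOR 1 = 0
  1 XOR 1 = 0
  1 XOR 1 = 0
  0 XOR 1 = 1
  1 XOR 0 = 1
  1 XOR 1 = 0
= 10111100000110


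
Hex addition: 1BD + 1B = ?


Align and add column by column (LSB to MSB, each column mod 16 with carry):
  01BD
+ 001B
  ----
  col 0: D(13) + B(11) + 0 (carry in) = 24 → 8(8), carry out 1
  col 1: B(11) + 1(1) + 1 (carry in) = 13 → D(13), carry out 0
  col 2: 1(1) + 0(0) + 0 (carry in) = 1 → 1(1), carry out 0
  col 3: 0(0) + 0(0) + 0 (carry in) = 0 → 0(0), carry out 0
Reading digits MSB→LSB: 01D8
Strip leading zeros: 1D8
= 0x1D8


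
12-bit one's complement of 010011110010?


Original: 010011110010
Invert all bits:
  bit 0: 0 → 1
  bit 1: 1 → 0
  bit 2: 0 → 1
  bit 3: 0 → 1
  bit 4: 1 → 0
  bit 5: 1 → 0
  bit 6: 1 → 0
  bit 7: 1 → 0
  bit 8: 0 → 1
  bit 9: 0 → 1
  bit 10: 1 → 0
  bit 11: 0 → 1
= 101100001101


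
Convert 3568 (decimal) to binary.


Divide by 2 repeatedly:
3568 ÷ 2 = 1784 remainder 0
1784 ÷ 2 = 892 remainder 0
892 ÷ 2 = 446 remainder 0
446 ÷ 2 = 223 remainder 0
223 ÷ 2 = 111 remainder 1
111 ÷ 2 = 55 remainder 1
55 ÷ 2 = 27 remainder 1
27 ÷ 2 = 13 remainder 1
13 ÷ 2 = 6 remainder 1
6 ÷ 2 = 3 remainder 0
3 ÷ 2 = 1 remainder 1
1 ÷ 2 = 0 remainder 1
Reading remainders bottom-up:
= 110111110000


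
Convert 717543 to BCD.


Each digit → 4-bit binary:
  7 → 0111
  1 → 0001
  7 → 0111
  5 → 0101
  4 → 0100
  3 → 0011
= 0111 0001 0111 0101 0100 0011


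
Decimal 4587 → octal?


Divide by 8 repeatedly:
4587 ÷ 8 = 573 remainder 3
573 ÷ 8 = 71 remainder 5
71 ÷ 8 = 8 remainder 7
8 ÷ 8 = 1 remainder 0
1 ÷ 8 = 0 remainder 1
Reading remainders bottom-up:
= 0o10753


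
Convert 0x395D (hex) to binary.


Each hex digit → 4 binary bits:
  3 = 0011
  9 = 1001
  5 = 0101
  D = 1101
Concatenate: 0011 1001 0101 1101
= 0011100101011101


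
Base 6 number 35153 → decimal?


Positional values (base 6):
  3 × 6^0 = 3 × 1 = 3
  5 × 6^1 = 5 × 6 = 30
  1 × 6^2 = 1 × 36 = 36
  5 × 6^3 = 5 × 216 = 1080
  3 × 6^4 = 3 × 1296 = 3888
Sum = 3 + 30 + 36 + 1080 + 3888
= 5037


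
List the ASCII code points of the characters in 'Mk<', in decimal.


String: 'Mk<'  (3 characters)
Per-character ASCII lookup:
  'M': uppercase starts at 65: 'M' = 65 + 12 = 77
  'k': lowercase starts at 97: 'k' = 97 + 10 = 107
  '<': special character: '<' = 60
= 77 107 60


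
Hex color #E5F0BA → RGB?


Hex: #E5F0BA
R = E5₁₆ = 229
G = F0₁₆ = 240
B = BA₁₆ = 186
= RGB(229, 240, 186)


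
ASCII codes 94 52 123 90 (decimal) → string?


Codes (decimal): 94 52 123 90
Per-code ASCII lookup:
  94  (special character) → '^'
  52  (range 48-57: digits, 52 - 48 = 4) → '4'
  123  (special character) → '{'
  90  (range 65-90: uppercase, 90 - 65 = 25) → 'Z'
= '^4{Z'


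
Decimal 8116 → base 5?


Divide by 5 repeatedly:
8116 ÷ 5 = 1623 remainder 1
1623 ÷ 5 = 324 remainder 3
324 ÷ 5 = 64 remainder 4
64 ÷ 5 = 12 remainder 4
12 ÷ 5 = 2 remainder 2
2 ÷ 5 = 0 remainder 2
Reading remainders bottom-up:
= 224431


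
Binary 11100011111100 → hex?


Group into 4-bit nibbles: 0011100011111100
  0011 = 3
  1000 = 8
  1111 = F
  1100 = C
= 0x38FC


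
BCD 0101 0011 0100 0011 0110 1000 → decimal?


Each 4-bit group → digit:
  0101 → 5
  0011 → 3
  0100 → 4
  0011 → 3
  0110 → 6
  1000 → 8
= 534368


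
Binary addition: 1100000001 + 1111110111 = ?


Align and add column by column (LSB to MSB, carry propagating):
  01100000001
+ 01111110111
  -----------
  col 0: 1 + 1 + 0 (carry in) = 2 → bit 0, carry out 1
  col 1: 0 + 1 + 1 (carry in) = 2 → bit 0, carry out 1
  col 2: 0 + 1 + 1 (carry in) = 2 → bit 0, carry out 1
  col 3: 0 + 0 + 1 (carry in) = 1 → bit 1, carry out 0
  col 4: 0 + 1 + 0 (carry in) = 1 → bit 1, carry out 0
  col 5: 0 + 1 + 0 (carry in) = 1 → bit 1, carry out 0
  col 6: 0 + 1 + 0 (carry in) = 1 → bit 1, carry out 0
  col 7: 0 + 1 + 0 (carry in) = 1 → bit 1, carry out 0
  col 8: 1 + 1 + 0 (carry in) = 2 → bit 0, carry out 1
  col 9: 1 + 1 + 1 (carry in) = 3 → bit 1, carry out 1
  col 10: 0 + 0 + 1 (carry in) = 1 → bit 1, carry out 0
Reading bits MSB→LSB: 11011111000
Strip leading zeros: 11011111000
= 11011111000


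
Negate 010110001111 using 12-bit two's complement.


Original: 010110001111
Step 1 - Invert all bits: 101001110000
Step 2 - Add 1: 101001110000 + 1
= 101001110001 (represents -1423)


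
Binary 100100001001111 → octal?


Group into 3-bit groups: 100100001001111
  100 = 4
  100 = 4
  001 = 1
  001 = 1
  111 = 7
= 0o44117


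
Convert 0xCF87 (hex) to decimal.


Positional values:
Position 0: 7 × 16^0 = 7 × 1 = 7
Position 1: 8 × 16^1 = 8 × 16 = 128
Position 2: F × 16^2 = 15 × 256 = 3840
Position 3: C × 16^3 = 12 × 4096 = 49152
Sum = 7 + 128 + 3840 + 49152
= 53127


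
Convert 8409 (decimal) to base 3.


Divide by 3 repeatedly:
8409 ÷ 3 = 2803 remainder 0
2803 ÷ 3 = 934 remainder 1
934 ÷ 3 = 311 remainder 1
311 ÷ 3 = 103 remainder 2
103 ÷ 3 = 34 remainder 1
34 ÷ 3 = 11 remainder 1
11 ÷ 3 = 3 remainder 2
3 ÷ 3 = 1 remainder 0
1 ÷ 3 = 0 remainder 1
Reading remainders bottom-up:
= 102112110


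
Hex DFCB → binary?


Each hex digit → 4 binary bits:
  D = 1101
  F = 1111
  C = 1100
  B = 1011
Concatenate: 1101 1111 1100 1011
= 1101111111001011


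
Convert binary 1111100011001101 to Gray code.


Binary: 1111100011001101
Gray code: G = B XOR (B >> 1)
B >> 1 = 0111110001100110
1111100011001101 XOR 0111110001100110:
  1 XOR 0 = 1
  1 XOR 1 = 0
  1 XOR 1 = 0
  1 XOR 1 = 0
  1 XOR 1 = 0
  0 XOR 1 = 1
  0 XOR 0 = 0
  0 XOR 0 = 0
  1 XOR 0 = 1
  1 XOR 1 = 0
  0 XOR 1 = 1
  0 XOR 0 = 0
  1 XOR 0 = 1
  1 XOR 1 = 0
  0 XOR 1 = 1
  1 XOR 0 = 1
= 1000010010101011


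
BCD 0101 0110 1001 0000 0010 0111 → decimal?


Each 4-bit group → digit:
  0101 → 5
  0110 → 6
  1001 → 9
  0000 → 0
  0010 → 2
  0111 → 7
= 569027


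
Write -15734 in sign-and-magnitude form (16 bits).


Sign bit: 1 (negative)
Magnitude: 15734 = 011110101110110
= 1011110101110110


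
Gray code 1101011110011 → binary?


Gray code: 1101011110011
MSB stays the same: 1
Each subsequent bit = prev_binary XOR current_gray:
  B[1] = 1 XOR 1 = 0
  B[2] = 0 XOR 0 = 0
  B[3] = 0 XOR 1 = 1
  B[4] = 1 XOR 0 = 1
  B[5] = 1 XOR 1 = 0
  B[6] = 0 XOR 1 = 1
  B[7] = 1 XOR 1 = 0
  B[8] = 0 XOR 1 = 1
  B[9] = 1 XOR 0 = 1
  B[10] = 1 XOR 0 = 1
  B[11] = 1 XOR 1 = 0
  B[12] = 0 XOR 1 = 1
= 1001101011101 (4957 decimal)


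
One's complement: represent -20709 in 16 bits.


Original: 0101000011100101
Invert all bits:
  bit 0: 0 → 1
  bit 1: 1 → 0
  bit 2: 0 → 1
  bit 3: 1 → 0
  bit 4: 0 → 1
  bit 5: 0 → 1
  bit 6: 0 → 1
  bit 7: 0 → 1
  bit 8: 1 → 0
  bit 9: 1 → 0
  bit 10: 1 → 0
  bit 11: 0 → 1
  bit 12: 0 → 1
  bit 13: 1 → 0
  bit 14: 0 → 1
  bit 15: 1 → 0
= 1010111100011010


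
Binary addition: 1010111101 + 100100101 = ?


Align and add column by column (LSB to MSB, carry propagating):
  01010111101
+ 00100100101
  -----------
  col 0: 1 + 1 + 0 (carry in) = 2 → bit 0, carry out 1
  col 1: 0 + 0 + 1 (carry in) = 1 → bit 1, carry out 0
  col 2: 1 + 1 + 0 (carry in) = 2 → bit 0, carry out 1
  col 3: 1 + 0 + 1 (carry in) = 2 → bit 0, carry out 1
  col 4: 1 + 0 + 1 (carry in) = 2 → bit 0, carry out 1
  col 5: 1 + 1 + 1 (carry in) = 3 → bit 1, carry out 1
  col 6: 0 + 0 + 1 (carry in) = 1 → bit 1, carry out 0
  col 7: 1 + 0 + 0 (carry in) = 1 → bit 1, carry out 0
  col 8: 0 + 1 + 0 (carry in) = 1 → bit 1, carry out 0
  col 9: 1 + 0 + 0 (carry in) = 1 → bit 1, carry out 0
  col 10: 0 + 0 + 0 (carry in) = 0 → bit 0, carry out 0
Reading bits MSB→LSB: 01111100010
Strip leading zeros: 1111100010
= 1111100010


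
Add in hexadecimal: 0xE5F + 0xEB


Align and add column by column (LSB to MSB, each column mod 16 with carry):
  0E5F
+ 00EB
  ----
  col 0: F(15) + B(11) + 0 (carry in) = 26 → A(10), carry out 1
  col 1: 5(5) + E(14) + 1 (carry in) = 20 → 4(4), carry out 1
  col 2: E(14) + 0(0) + 1 (carry in) = 15 → F(15), carry out 0
  col 3: 0(0) + 0(0) + 0 (carry in) = 0 → 0(0), carry out 0
Reading digits MSB→LSB: 0F4A
Strip leading zeros: F4A
= 0xF4A


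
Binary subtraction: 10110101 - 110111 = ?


Align and subtract column by column (LSB to MSB, borrowing when needed):
  10110101
- 00110111
  --------
  col 0: (1 - 0 borrow-in) - 1 → 1 - 1 = 0, borrow out 0
  col 1: (0 - 0 borrow-in) - 1 → borrow from next column: (0+2) - 1 = 1, borrow out 1
  col 2: (1 - 1 borrow-in) - 1 → borrow from next column: (0+2) - 1 = 1, borrow out 1
  col 3: (0 - 1 borrow-in) - 0 → borrow from next column: (-1+2) - 0 = 1, borrow out 1
  col 4: (1 - 1 borrow-in) - 1 → borrow from next column: (0+2) - 1 = 1, borrow out 1
  col 5: (1 - 1 borrow-in) - 1 → borrow from next column: (0+2) - 1 = 1, borrow out 1
  col 6: (0 - 1 borrow-in) - 0 → borrow from next column: (-1+2) - 0 = 1, borrow out 1
  col 7: (1 - 1 borrow-in) - 0 → 0 - 0 = 0, borrow out 0
Reading bits MSB→LSB: 01111110
Strip leading zeros: 1111110
= 1111110


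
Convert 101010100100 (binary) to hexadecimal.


Group into 4-bit nibbles: 101010100100
  1010 = A
  1010 = A
  0100 = 4
= 0xAA4


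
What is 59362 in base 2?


Divide by 2 repeatedly:
59362 ÷ 2 = 29681 remainder 0
29681 ÷ 2 = 14840 remainder 1
14840 ÷ 2 = 7420 remainder 0
7420 ÷ 2 = 3710 remainder 0
3710 ÷ 2 = 1855 remainder 0
1855 ÷ 2 = 927 remainder 1
927 ÷ 2 = 463 remainder 1
463 ÷ 2 = 231 remainder 1
231 ÷ 2 = 115 remainder 1
115 ÷ 2 = 57 remainder 1
57 ÷ 2 = 28 remainder 1
28 ÷ 2 = 14 remainder 0
14 ÷ 2 = 7 remainder 0
7 ÷ 2 = 3 remainder 1
3 ÷ 2 = 1 remainder 1
1 ÷ 2 = 0 remainder 1
Reading remainders bottom-up:
= 1110011111100010


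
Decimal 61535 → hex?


Divide by 16 repeatedly:
61535 ÷ 16 = 3845 remainder 15 (F)
3845 ÷ 16 = 240 remainder 5 (5)
240 ÷ 16 = 15 remainder 0 (0)
15 ÷ 16 = 0 remainder 15 (F)
Reading remainders bottom-up:
= 0xF05F


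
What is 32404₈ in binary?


Each octal digit → 3 binary bits:
  3 = 011
  2 = 010
  4 = 100
  0 = 000
  4 = 100
Concatenate: 011 010 100 000 100
= 011010100000100


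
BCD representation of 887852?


Each digit → 4-bit binary:
  8 → 1000
  8 → 1000
  7 → 0111
  8 → 1000
  5 → 0101
  2 → 0010
= 1000 1000 0111 1000 0101 0010


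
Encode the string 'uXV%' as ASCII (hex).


String: 'uXV%'  (4 characters)
Per-character ASCII lookup:
  'u': lowercase starts at 97: 'u' = 97 + 20 = 117 → 0x75
  'X': uppercase starts at 65: 'X' = 65 + 23 = 88 → 0x58
  'V': uppercase starts at 65: 'V' = 65 + 21 = 86 → 0x56
  '%': special character: '%' = 37 → 0x25
= 0x75 0x58 0x56 0x25


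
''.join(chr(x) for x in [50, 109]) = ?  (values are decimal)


Codes (decimal): 50 109
Per-code ASCII lookup:
  50  (range 48-57: digits, 50 - 48 = 2) → '2'
  109  (range 97-122: lowercase, 109 - 97 = 12) → 'm'
= '2m'


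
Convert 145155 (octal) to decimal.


Positional values:
Position 0: 5 × 8^0 = 5
Position 1: 5 × 8^1 = 40
Position 2: 1 × 8^2 = 64
Position 3: 5 × 8^3 = 2560
Position 4: 4 × 8^4 = 16384
Position 5: 1 × 8^5 = 32768
Sum = 5 + 40 + 64 + 2560 + 16384 + 32768
= 51821


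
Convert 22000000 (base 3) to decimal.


Positional values (base 3):
  0 × 3^0 = 0 × 1 = 0
  0 × 3^1 = 0 × 3 = 0
  0 × 3^2 = 0 × 9 = 0
  0 × 3^3 = 0 × 27 = 0
  0 × 3^4 = 0 × 81 = 0
  0 × 3^5 = 0 × 243 = 0
  2 × 3^6 = 2 × 729 = 1458
  2 × 3^7 = 2 × 2187 = 4374
Sum = 0 + 0 + 0 + 0 + 0 + 0 + 1458 + 4374
= 5832


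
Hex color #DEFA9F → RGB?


Hex: #DEFA9F
R = DE₁₆ = 222
G = FA₁₆ = 250
B = 9F₁₆ = 159
= RGB(222, 250, 159)


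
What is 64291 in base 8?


Divide by 8 repeatedly:
64291 ÷ 8 = 8036 remainder 3
8036 ÷ 8 = 1004 remainder 4
1004 ÷ 8 = 125 remainder 4
125 ÷ 8 = 15 remainder 5
15 ÷ 8 = 1 remainder 7
1 ÷ 8 = 0 remainder 1
Reading remainders bottom-up:
= 0o175443


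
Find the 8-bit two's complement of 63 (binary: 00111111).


Original: 00111111
Step 1 - Invert all bits: 11000000
Step 2 - Add 1: 11000000 + 1
= 11000001 (represents -63)


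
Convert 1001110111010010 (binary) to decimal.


Positional values:
Bit 1: 1 × 2^1 = 2
Bit 4: 1 × 2^4 = 16
Bit 6: 1 × 2^6 = 64
Bit 7: 1 × 2^7 = 128
Bit 8: 1 × 2^8 = 256
Bit 10: 1 × 2^10 = 1024
Bit 11: 1 × 2^11 = 2048
Bit 12: 1 × 2^12 = 4096
Bit 15: 1 × 2^15 = 32768
Sum = 2 + 16 + 64 + 128 + 256 + 1024 + 2048 + 4096 + 32768
= 40402


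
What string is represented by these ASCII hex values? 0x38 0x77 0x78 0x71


Codes (hex): 0x38 0x77 0x78 0x71
Per-code ASCII lookup:
  0x38 = 56  (range 48-57: digits, 56 - 48 = 8) → '8'
  0x77 = 119  (range 97-122: lowercase, 119 - 97 = 22) → 'w'
  0x78 = 120  (range 97-122: lowercase, 120 - 97 = 23) → 'x'
  0x71 = 113  (range 97-122: lowercase, 113 - 97 = 16) → 'q'
= '8wxq'


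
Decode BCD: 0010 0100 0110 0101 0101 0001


Each 4-bit group → digit:
  0010 → 2
  0100 → 4
  0110 → 6
  0101 → 5
  0101 → 5
  0001 → 1
= 246551


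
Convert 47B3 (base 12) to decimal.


Positional values (base 12):
  3 × 12^0 = 3 × 1 = 3
  B × 12^1 = 11 × 12 = 132
  7 × 12^2 = 7 × 144 = 1008
  4 × 12^3 = 4 × 1728 = 6912
Sum = 3 + 132 + 1008 + 6912
= 8055


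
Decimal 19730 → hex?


Divide by 16 repeatedly:
19730 ÷ 16 = 1233 remainder 2 (2)
1233 ÷ 16 = 77 remainder 1 (1)
77 ÷ 16 = 4 remainder 13 (D)
4 ÷ 16 = 0 remainder 4 (4)
Reading remainders bottom-up:
= 0x4D12


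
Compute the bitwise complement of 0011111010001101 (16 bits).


Original: 0011111010001101
Invert all bits:
  bit 0: 0 → 1
  bit 1: 0 → 1
  bit 2: 1 → 0
  bit 3: 1 → 0
  bit 4: 1 → 0
  bit 5: 1 → 0
  bit 6: 1 → 0
  bit 7: 0 → 1
  bit 8: 1 → 0
  bit 9: 0 → 1
  bit 10: 0 → 1
  bit 11: 0 → 1
  bit 12: 1 → 0
  bit 13: 1 → 0
  bit 14: 0 → 1
  bit 15: 1 → 0
= 1100000101110010


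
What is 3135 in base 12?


Divide by 12 repeatedly:
3135 ÷ 12 = 261 remainder 3
261 ÷ 12 = 21 remainder 9
21 ÷ 12 = 1 remainder 9
1 ÷ 12 = 0 remainder 1
Reading remainders bottom-up:
= 1993


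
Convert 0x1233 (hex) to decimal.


Positional values:
Position 0: 3 × 16^0 = 3 × 1 = 3
Position 1: 3 × 16^1 = 3 × 16 = 48
Position 2: 2 × 16^2 = 2 × 256 = 512
Position 3: 1 × 16^3 = 1 × 4096 = 4096
Sum = 3 + 48 + 512 + 4096
= 4659


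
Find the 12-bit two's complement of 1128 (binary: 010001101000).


Original: 010001101000
Step 1 - Invert all bits: 101110010111
Step 2 - Add 1: 101110010111 + 1
= 101110011000 (represents -1128)


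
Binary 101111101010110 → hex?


Group into 4-bit nibbles: 0101111101010110
  0101 = 5
  1111 = F
  0101 = 5
  0110 = 6
= 0x5F56


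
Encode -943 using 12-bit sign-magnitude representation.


Sign bit: 1 (negative)
Magnitude: 943 = 01110101111
= 101110101111


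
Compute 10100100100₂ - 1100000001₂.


Align and subtract column by column (LSB to MSB, borrowing when needed):
  10100100100
- 01100000001
  -----------
  col 0: (0 - 0 borrow-in) - 1 → borrow from next column: (0+2) - 1 = 1, borrow out 1
  col 1: (0 - 1 borrow-in) - 0 → borrow from next column: (-1+2) - 0 = 1, borrow out 1
  col 2: (1 - 1 borrow-in) - 0 → 0 - 0 = 0, borrow out 0
  col 3: (0 - 0 borrow-in) - 0 → 0 - 0 = 0, borrow out 0
  col 4: (0 - 0 borrow-in) - 0 → 0 - 0 = 0, borrow out 0
  col 5: (1 - 0 borrow-in) - 0 → 1 - 0 = 1, borrow out 0
  col 6: (0 - 0 borrow-in) - 0 → 0 - 0 = 0, borrow out 0
  col 7: (0 - 0 borrow-in) - 0 → 0 - 0 = 0, borrow out 0
  col 8: (1 - 0 borrow-in) - 1 → 1 - 1 = 0, borrow out 0
  col 9: (0 - 0 borrow-in) - 1 → borrow from next column: (0+2) - 1 = 1, borrow out 1
  col 10: (1 - 1 borrow-in) - 0 → 0 - 0 = 0, borrow out 0
Reading bits MSB→LSB: 01000100011
Strip leading zeros: 1000100011
= 1000100011


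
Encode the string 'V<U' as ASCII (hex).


String: 'V<U'  (3 characters)
Per-character ASCII lookup:
  'V': uppercase starts at 65: 'V' = 65 + 21 = 86 → 0x56
  '<': special character: '<' = 60 → 0x3C
  'U': uppercase starts at 65: 'U' = 65 + 20 = 85 → 0x55
= 0x56 0x3C 0x55


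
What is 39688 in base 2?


Divide by 2 repeatedly:
39688 ÷ 2 = 19844 remainder 0
19844 ÷ 2 = 9922 remainder 0
9922 ÷ 2 = 4961 remainder 0
4961 ÷ 2 = 2480 remainder 1
2480 ÷ 2 = 1240 remainder 0
1240 ÷ 2 = 620 remainder 0
620 ÷ 2 = 310 remainder 0
310 ÷ 2 = 155 remainder 0
155 ÷ 2 = 77 remainder 1
77 ÷ 2 = 38 remainder 1
38 ÷ 2 = 19 remainder 0
19 ÷ 2 = 9 remainder 1
9 ÷ 2 = 4 remainder 1
4 ÷ 2 = 2 remainder 0
2 ÷ 2 = 1 remainder 0
1 ÷ 2 = 0 remainder 1
Reading remainders bottom-up:
= 1001101100001000


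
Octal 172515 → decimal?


Positional values:
Position 0: 5 × 8^0 = 5
Position 1: 1 × 8^1 = 8
Position 2: 5 × 8^2 = 320
Position 3: 2 × 8^3 = 1024
Position 4: 7 × 8^4 = 28672
Position 5: 1 × 8^5 = 32768
Sum = 5 + 8 + 320 + 1024 + 28672 + 32768
= 62797


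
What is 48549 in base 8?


Divide by 8 repeatedly:
48549 ÷ 8 = 6068 remainder 5
6068 ÷ 8 = 758 remainder 4
758 ÷ 8 = 94 remainder 6
94 ÷ 8 = 11 remainder 6
11 ÷ 8 = 1 remainder 3
1 ÷ 8 = 0 remainder 1
Reading remainders bottom-up:
= 0o136645


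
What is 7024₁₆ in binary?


Each hex digit → 4 binary bits:
  7 = 0111
  0 = 0000
  2 = 0010
  4 = 0100
Concatenate: 0111 0000 0010 0100
= 0111000000100100


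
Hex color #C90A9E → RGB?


Hex: #C90A9E
R = C9₁₆ = 201
G = 0A₁₆ = 10
B = 9E₁₆ = 158
= RGB(201, 10, 158)


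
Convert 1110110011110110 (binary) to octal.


Group into 3-bit groups: 001110110011110110
  001 = 1
  110 = 6
  110 = 6
  011 = 3
  110 = 6
  110 = 6
= 0o166366


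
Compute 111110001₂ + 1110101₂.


Align and add column by column (LSB to MSB, carry propagating):
  0111110001
+ 0001110101
  ----------
  col 0: 1 + 1 + 0 (carry in) = 2 → bit 0, carry out 1
  col 1: 0 + 0 + 1 (carry in) = 1 → bit 1, carry out 0
  col 2: 0 + 1 + 0 (carry in) = 1 → bit 1, carry out 0
  col 3: 0 + 0 + 0 (carry in) = 0 → bit 0, carry out 0
  col 4: 1 + 1 + 0 (carry in) = 2 → bit 0, carry out 1
  col 5: 1 + 1 + 1 (carry in) = 3 → bit 1, carry out 1
  col 6: 1 + 1 + 1 (carry in) = 3 → bit 1, carry out 1
  col 7: 1 + 0 + 1 (carry in) = 2 → bit 0, carry out 1
  col 8: 1 + 0 + 1 (carry in) = 2 → bit 0, carry out 1
  col 9: 0 + 0 + 1 (carry in) = 1 → bit 1, carry out 0
Reading bits MSB→LSB: 1001100110
Strip leading zeros: 1001100110
= 1001100110


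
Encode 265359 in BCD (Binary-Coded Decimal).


Each digit → 4-bit binary:
  2 → 0010
  6 → 0110
  5 → 0101
  3 → 0011
  5 → 0101
  9 → 1001
= 0010 0110 0101 0011 0101 1001


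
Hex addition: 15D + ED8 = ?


Align and add column by column (LSB to MSB, each column mod 16 with carry):
  015D
+ 0ED8
  ----
  col 0: D(13) + 8(8) + 0 (carry in) = 21 → 5(5), carry out 1
  col 1: 5(5) + D(13) + 1 (carry in) = 19 → 3(3), carry out 1
  col 2: 1(1) + E(14) + 1 (carry in) = 16 → 0(0), carry out 1
  col 3: 0(0) + 0(0) + 1 (carry in) = 1 → 1(1), carry out 0
Reading digits MSB→LSB: 1035
Strip leading zeros: 1035
= 0x1035


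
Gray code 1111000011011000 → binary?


Gray code: 1111000011011000
MSB stays the same: 1
Each subsequent bit = prev_binary XOR current_gray:
  B[1] = 1 XOR 1 = 0
  B[2] = 0 XOR 1 = 1
  B[3] = 1 XOR 1 = 0
  B[4] = 0 XOR 0 = 0
  B[5] = 0 XOR 0 = 0
  B[6] = 0 XOR 0 = 0
  B[7] = 0 XOR 0 = 0
  B[8] = 0 XOR 1 = 1
  B[9] = 1 XOR 1 = 0
  B[10] = 0 XOR 0 = 0
  B[11] = 0 XOR 1 = 1
  B[12] = 1 XOR 1 = 0
  B[13] = 0 XOR 0 = 0
  B[14] = 0 XOR 0 = 0
  B[15] = 0 XOR 0 = 0
= 1010000010010000 (41104 decimal)


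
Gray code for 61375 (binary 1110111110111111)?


Binary: 1110111110111111
Gray code: G = B XOR (B >> 1)
B >> 1 = 0111011111011111
1110111110111111 XOR 0111011111011111:
  1 XOR 0 = 1
  1 XOR 1 = 0
  1 XOR 1 = 0
  0 XOR 1 = 1
  1 XOR 0 = 1
  1 XOR 1 = 0
  1 XOR 1 = 0
  1 XOR 1 = 0
  1 XOR 1 = 0
  0 XOR 1 = 1
  1 XOR 0 = 1
  1 XOR 1 = 0
  1 XOR 1 = 0
  1 XOR 1 = 0
  1 XOR 1 = 0
  1 XOR 1 = 0
= 1001100001100000


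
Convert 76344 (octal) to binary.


Each octal digit → 3 binary bits:
  7 = 111
  6 = 110
  3 = 011
  4 = 100
  4 = 100
Concatenate: 111 110 011 100 100
= 111110011100100


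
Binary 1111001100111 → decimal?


Positional values:
Bit 0: 1 × 2^0 = 1
Bit 1: 1 × 2^1 = 2
Bit 2: 1 × 2^2 = 4
Bit 5: 1 × 2^5 = 32
Bit 6: 1 × 2^6 = 64
Bit 9: 1 × 2^9 = 512
Bit 10: 1 × 2^10 = 1024
Bit 11: 1 × 2^11 = 2048
Bit 12: 1 × 2^12 = 4096
Sum = 1 + 2 + 4 + 32 + 64 + 512 + 1024 + 2048 + 4096
= 7783


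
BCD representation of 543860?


Each digit → 4-bit binary:
  5 → 0101
  4 → 0100
  3 → 0011
  8 → 1000
  6 → 0110
  0 → 0000
= 0101 0100 0011 1000 0110 0000


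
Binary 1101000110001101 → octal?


Group into 3-bit groups: 001101000110001101
  001 = 1
  101 = 5
  000 = 0
  110 = 6
  001 = 1
  101 = 5
= 0o150615


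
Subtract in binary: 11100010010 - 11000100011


Align and subtract column by column (LSB to MSB, borrowing when needed):
  11100010010
- 11000100011
  -----------
  col 0: (0 - 0 borrow-in) - 1 → borrow from next column: (0+2) - 1 = 1, borrow out 1
  col 1: (1 - 1 borrow-in) - 1 → borrow from next column: (0+2) - 1 = 1, borrow out 1
  col 2: (0 - 1 borrow-in) - 0 → borrow from next column: (-1+2) - 0 = 1, borrow out 1
  col 3: (0 - 1 borrow-in) - 0 → borrow from next column: (-1+2) - 0 = 1, borrow out 1
  col 4: (1 - 1 borrow-in) - 0 → 0 - 0 = 0, borrow out 0
  col 5: (0 - 0 borrow-in) - 1 → borrow from next column: (0+2) - 1 = 1, borrow out 1
  col 6: (0 - 1 borrow-in) - 0 → borrow from next column: (-1+2) - 0 = 1, borrow out 1
  col 7: (0 - 1 borrow-in) - 0 → borrow from next column: (-1+2) - 0 = 1, borrow out 1
  col 8: (1 - 1 borrow-in) - 0 → 0 - 0 = 0, borrow out 0
  col 9: (1 - 0 borrow-in) - 1 → 1 - 1 = 0, borrow out 0
  col 10: (1 - 0 borrow-in) - 1 → 1 - 1 = 0, borrow out 0
Reading bits MSB→LSB: 00011101111
Strip leading zeros: 11101111
= 11101111


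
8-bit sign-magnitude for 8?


Sign bit: 0 (positive)
Magnitude: 8 = 0001000
= 00001000


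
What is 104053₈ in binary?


Each octal digit → 3 binary bits:
  1 = 001
  0 = 000
  4 = 100
  0 = 000
  5 = 101
  3 = 011
Concatenate: 001 000 100 000 101 011
= 001000100000101011


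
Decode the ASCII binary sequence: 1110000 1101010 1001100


Codes (binary): 1110000 1101010 1001100
Per-code ASCII lookup:
  1110000 = 112  (range 97-122: lowercase, 112 - 97 = 15) → 'p'
  1101010 = 106  (range 97-122: lowercase, 106 - 97 = 9) → 'j'
  1001100 = 76  (range 65-90: uppercase, 76 - 65 = 11) → 'L'
= 'pjL'


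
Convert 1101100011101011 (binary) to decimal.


Positional values:
Bit 0: 1 × 2^0 = 1
Bit 1: 1 × 2^1 = 2
Bit 3: 1 × 2^3 = 8
Bit 5: 1 × 2^5 = 32
Bit 6: 1 × 2^6 = 64
Bit 7: 1 × 2^7 = 128
Bit 11: 1 × 2^11 = 2048
Bit 12: 1 × 2^12 = 4096
Bit 14: 1 × 2^14 = 16384
Bit 15: 1 × 2^15 = 32768
Sum = 1 + 2 + 8 + 32 + 64 + 128 + 2048 + 4096 + 16384 + 32768
= 55531


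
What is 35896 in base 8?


Divide by 8 repeatedly:
35896 ÷ 8 = 4487 remainder 0
4487 ÷ 8 = 560 remainder 7
560 ÷ 8 = 70 remainder 0
70 ÷ 8 = 8 remainder 6
8 ÷ 8 = 1 remainder 0
1 ÷ 8 = 0 remainder 1
Reading remainders bottom-up:
= 0o106070


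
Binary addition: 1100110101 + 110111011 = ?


Align and add column by column (LSB to MSB, carry propagating):
  01100110101
+ 00110111011
  -----------
  col 0: 1 + 1 + 0 (carry in) = 2 → bit 0, carry out 1
  col 1: 0 + 1 + 1 (carry in) = 2 → bit 0, carry out 1
  col 2: 1 + 0 + 1 (carry in) = 2 → bit 0, carry out 1
  col 3: 0 + 1 + 1 (carry in) = 2 → bit 0, carry out 1
  col 4: 1 + 1 + 1 (carry in) = 3 → bit 1, carry out 1
  col 5: 1 + 1 + 1 (carry in) = 3 → bit 1, carry out 1
  col 6: 0 + 0 + 1 (carry in) = 1 → bit 1, carry out 0
  col 7: 0 + 1 + 0 (carry in) = 1 → bit 1, carry out 0
  col 8: 1 + 1 + 0 (carry in) = 2 → bit 0, carry out 1
  col 9: 1 + 0 + 1 (carry in) = 2 → bit 0, carry out 1
  col 10: 0 + 0 + 1 (carry in) = 1 → bit 1, carry out 0
Reading bits MSB→LSB: 10011110000
Strip leading zeros: 10011110000
= 10011110000


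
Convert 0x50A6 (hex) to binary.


Each hex digit → 4 binary bits:
  5 = 0101
  0 = 0000
  A = 1010
  6 = 0110
Concatenate: 0101 0000 1010 0110
= 0101000010100110


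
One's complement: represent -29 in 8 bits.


Original: 00011101
Invert all bits:
  bit 0: 0 → 1
  bit 1: 0 → 1
  bit 2: 0 → 1
  bit 3: 1 → 0
  bit 4: 1 → 0
  bit 5: 1 → 0
  bit 6: 0 → 1
  bit 7: 1 → 0
= 11100010
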